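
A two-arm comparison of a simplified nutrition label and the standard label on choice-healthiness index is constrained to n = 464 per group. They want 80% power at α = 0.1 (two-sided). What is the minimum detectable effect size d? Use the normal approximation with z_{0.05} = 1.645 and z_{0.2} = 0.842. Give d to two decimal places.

For two independent groups of n = 464 each: d_min = (z_{α/2} + z_β)·√(2/n).
z-sum = 1.645 + 0.842 = 2.487.
d_min = 2.487 × √(2/464) = 2.487 × 0.0657 = 0.163.

d_min ≈ 0.16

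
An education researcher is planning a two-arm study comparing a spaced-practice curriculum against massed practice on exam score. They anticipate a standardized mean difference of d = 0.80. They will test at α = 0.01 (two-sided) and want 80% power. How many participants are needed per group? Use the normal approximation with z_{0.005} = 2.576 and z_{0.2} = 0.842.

For two independent groups with equal n: n = 2·((z_{α/2} + z_β) / d)².
z_{α/2} + z_β = 2.576 + 0.842 = 3.418.
n = 2 × (3.418 / 0.80)² = 2 × 4.272² = 2 × 18.25 = 36.5.
Round up to the next whole participant.

n = 37 per group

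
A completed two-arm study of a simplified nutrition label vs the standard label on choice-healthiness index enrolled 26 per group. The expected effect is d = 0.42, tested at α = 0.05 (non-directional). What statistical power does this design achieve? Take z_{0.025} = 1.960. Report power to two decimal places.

power ≈ 0.33

For two equal groups, power = Φ(d·√(n/2) − z_{α/2}).
d·√(n/2) = 0.42 × √(26/2) = 0.42 × 3.606 = 1.514.
z_β = 1.514 − 1.960 = -0.446.
Power = Φ(-0.446) = 0.328.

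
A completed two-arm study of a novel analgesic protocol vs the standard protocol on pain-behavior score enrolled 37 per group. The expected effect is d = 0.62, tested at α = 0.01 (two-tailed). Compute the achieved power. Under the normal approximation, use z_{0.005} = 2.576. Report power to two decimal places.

For two equal groups, power = Φ(d·√(n/2) − z_{α/2}).
d·√(n/2) = 0.62 × √(37/2) = 0.62 × 4.301 = 2.667.
z_β = 2.667 − 2.576 = 0.091.
Power = Φ(0.091) = 0.536.

power ≈ 0.54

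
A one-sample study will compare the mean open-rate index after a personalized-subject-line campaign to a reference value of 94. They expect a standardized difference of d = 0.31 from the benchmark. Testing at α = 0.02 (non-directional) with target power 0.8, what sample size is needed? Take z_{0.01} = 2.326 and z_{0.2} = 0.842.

For a one-sample test: n = ((z_{α/2} + z_β) / d)².
z_{α/2} + z_β = 2.326 + 0.842 = 3.168.
n = (3.168 / 0.31)² = 10.219² = 104.44.
Round up.

n = 105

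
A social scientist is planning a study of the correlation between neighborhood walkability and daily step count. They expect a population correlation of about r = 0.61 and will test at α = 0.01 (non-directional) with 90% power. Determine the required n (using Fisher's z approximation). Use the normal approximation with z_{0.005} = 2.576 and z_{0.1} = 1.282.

Fisher's z: C = ½·ln((1+r)/(1−r)) = ½·ln(4.1282) = 0.7089.
n = ((z_{α/2} + z_β)/C)² + 3.
(2.576 + 1.282) / 0.7089 = 3.858 / 0.7089 = 5.442.
n = 5.442² + 3 = 29.62 + 3 = 32.6.
Round up.

n = 33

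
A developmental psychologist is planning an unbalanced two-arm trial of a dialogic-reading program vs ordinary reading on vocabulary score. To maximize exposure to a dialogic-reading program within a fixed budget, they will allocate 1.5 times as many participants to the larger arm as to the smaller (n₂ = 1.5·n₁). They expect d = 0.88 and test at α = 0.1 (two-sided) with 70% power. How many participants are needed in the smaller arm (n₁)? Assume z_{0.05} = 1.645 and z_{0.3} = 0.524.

n₁ = 11

With allocation ratio k = n₂/n₁ = 1.5, Var(x̄₁−x̄₂) = σ²(1/n₁ + 1/(k·n₁)) = σ²·(k+1)/(k·n₁).
So n₁ = (1 + 1/k)·((z_{α/2} + z_β)/d)² = 1.667 × (2.169/0.88)².
n₁ = 1.667 × 6.08 = 10.1.
Round up: n₁ = 11, giving n₂ = ⌈1.5 × 11⌉ = ⌈16.5⌉ = 17.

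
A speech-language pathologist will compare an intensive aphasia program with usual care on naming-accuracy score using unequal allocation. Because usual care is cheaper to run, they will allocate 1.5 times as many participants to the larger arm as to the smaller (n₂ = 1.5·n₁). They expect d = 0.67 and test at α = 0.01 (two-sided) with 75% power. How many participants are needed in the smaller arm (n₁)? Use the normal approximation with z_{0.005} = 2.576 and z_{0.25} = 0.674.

With allocation ratio k = n₂/n₁ = 1.5, Var(x̄₁−x̄₂) = σ²(1/n₁ + 1/(k·n₁)) = σ²·(k+1)/(k·n₁).
So n₁ = (1 + 1/k)·((z_{α/2} + z_β)/d)² = 1.667 × (3.250/0.67)².
n₁ = 1.667 × 23.53 = 39.2.
Round up: n₁ = 40, giving n₂ = 1.5 × 40 = 60.

n₁ = 40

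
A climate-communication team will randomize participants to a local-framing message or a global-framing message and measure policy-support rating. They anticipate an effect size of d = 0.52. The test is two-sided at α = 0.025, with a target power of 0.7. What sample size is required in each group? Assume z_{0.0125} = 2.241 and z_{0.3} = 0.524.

For two independent groups with equal n: n = 2·((z_{α/2} + z_β) / d)².
z_{α/2} + z_β = 2.241 + 0.524 = 2.765.
n = 2 × (2.765 / 0.52)² = 2 × 5.317² = 2 × 28.27 = 56.5.
Round up to the next whole participant.

n = 57 per group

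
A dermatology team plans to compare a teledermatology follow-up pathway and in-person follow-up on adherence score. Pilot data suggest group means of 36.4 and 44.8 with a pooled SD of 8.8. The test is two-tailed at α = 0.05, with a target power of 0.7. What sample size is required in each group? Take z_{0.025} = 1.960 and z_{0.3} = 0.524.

Cohen's d = |M₁ − M₂| / SD_pooled = |36.4 − 44.8| / 8.8 = 8.4 / 8.8 = 0.955.
For two independent groups with equal n: n = 2·((z_{α/2} + z_β) / d)².
z_{α/2} + z_β = 1.960 + 0.524 = 2.484.
n = 2 × (2.484 / 0.955)² = 2 × 2.601² = 2 × 6.77 = 13.5.
Round up to the next whole participant.

n = 14 per group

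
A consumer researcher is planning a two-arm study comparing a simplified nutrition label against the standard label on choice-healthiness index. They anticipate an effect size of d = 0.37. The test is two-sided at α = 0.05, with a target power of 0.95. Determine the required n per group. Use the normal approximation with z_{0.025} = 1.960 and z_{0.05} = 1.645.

n = 190 per group

For two independent groups with equal n: n = 2·((z_{α/2} + z_β) / d)².
z_{α/2} + z_β = 1.960 + 1.645 = 3.605.
n = 2 × (3.605 / 0.37)² = 2 × 9.743² = 2 × 94.93 = 189.9.
Round up to the next whole participant.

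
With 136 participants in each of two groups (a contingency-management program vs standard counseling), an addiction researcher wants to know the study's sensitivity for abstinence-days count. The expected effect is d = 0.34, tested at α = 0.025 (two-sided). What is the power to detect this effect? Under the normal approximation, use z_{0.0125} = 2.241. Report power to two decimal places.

power ≈ 0.71

For two equal groups, power = Φ(d·√(n/2) − z_{α/2}).
d·√(n/2) = 0.34 × √(136/2) = 0.34 × 8.246 = 2.804.
z_β = 2.804 − 2.241 = 0.563.
Power = Φ(0.563) = 0.713.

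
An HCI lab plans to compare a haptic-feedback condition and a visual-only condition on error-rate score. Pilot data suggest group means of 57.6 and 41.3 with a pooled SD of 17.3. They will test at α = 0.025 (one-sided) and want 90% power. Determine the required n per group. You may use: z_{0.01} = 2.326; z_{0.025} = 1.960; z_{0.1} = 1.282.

n = 24 per group

Cohen's d = |M₁ − M₂| / SD_pooled = |57.6 − 41.3| / 17.3 = 16.3 / 17.3 = 0.942.
For two independent groups with equal n: n = 2·((z_{α} + z_β) / d)².
z_{α} + z_β = 1.960 + 1.282 = 3.242.
n = 2 × (3.242 / 0.942)² = 2 × 3.442² = 2 × 11.84 = 23.7.
Round up to the next whole participant.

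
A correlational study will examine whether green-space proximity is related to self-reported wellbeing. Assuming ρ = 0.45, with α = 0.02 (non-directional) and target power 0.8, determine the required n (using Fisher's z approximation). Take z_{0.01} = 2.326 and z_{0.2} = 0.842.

n = 46

Fisher's z: C = ½·ln((1+r)/(1−r)) = ½·ln(2.6364) = 0.4847.
n = ((z_{α/2} + z_β)/C)² + 3.
(2.326 + 0.842) / 0.4847 = 3.168 / 0.4847 = 6.536.
n = 6.536² + 3 = 42.72 + 3 = 45.7.
Round up.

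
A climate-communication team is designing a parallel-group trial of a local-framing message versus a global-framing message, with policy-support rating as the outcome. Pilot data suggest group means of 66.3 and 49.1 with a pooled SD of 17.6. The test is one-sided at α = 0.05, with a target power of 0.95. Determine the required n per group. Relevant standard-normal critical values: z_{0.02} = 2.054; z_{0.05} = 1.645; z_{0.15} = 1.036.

n = 23 per group

Cohen's d = |M₁ − M₂| / SD_pooled = |66.3 − 49.1| / 17.6 = 17.2 / 17.6 = 0.977.
For two independent groups with equal n: n = 2·((z_{α} + z_β) / d)².
z_{α} + z_β = 1.645 + 1.645 = 3.290.
n = 2 × (3.290 / 0.977)² = 2 × 3.367² = 2 × 11.34 = 22.7.
Round up to the next whole participant.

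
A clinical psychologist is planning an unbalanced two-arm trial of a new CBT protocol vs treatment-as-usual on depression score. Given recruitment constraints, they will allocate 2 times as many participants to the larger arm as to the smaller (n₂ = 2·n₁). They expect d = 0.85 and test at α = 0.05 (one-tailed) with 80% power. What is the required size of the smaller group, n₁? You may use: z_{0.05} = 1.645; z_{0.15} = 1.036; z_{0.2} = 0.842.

With allocation ratio k = n₂/n₁ = 2, Var(x̄₁−x̄₂) = σ²(1/n₁ + 1/(k·n₁)) = σ²·(k+1)/(k·n₁).
So n₁ = (1 + 1/k)·((z_{α} + z_β)/d)² = 1.500 × (2.487/0.85)².
n₁ = 1.500 × 8.56 = 12.8.
Round up: n₁ = 13, giving n₂ = 2 × 13 = 26.

n₁ = 13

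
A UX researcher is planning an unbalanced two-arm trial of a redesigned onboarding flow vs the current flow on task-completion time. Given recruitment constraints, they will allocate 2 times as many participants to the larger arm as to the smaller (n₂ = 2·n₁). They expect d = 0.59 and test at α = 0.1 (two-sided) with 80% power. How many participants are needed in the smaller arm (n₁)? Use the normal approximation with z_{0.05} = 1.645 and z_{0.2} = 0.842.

n₁ = 27

With allocation ratio k = n₂/n₁ = 2, Var(x̄₁−x̄₂) = σ²(1/n₁ + 1/(k·n₁)) = σ²·(k+1)/(k·n₁).
So n₁ = (1 + 1/k)·((z_{α/2} + z_β)/d)² = 1.500 × (2.487/0.59)².
n₁ = 1.500 × 17.77 = 26.7.
Round up: n₁ = 27, giving n₂ = 2 × 27 = 54.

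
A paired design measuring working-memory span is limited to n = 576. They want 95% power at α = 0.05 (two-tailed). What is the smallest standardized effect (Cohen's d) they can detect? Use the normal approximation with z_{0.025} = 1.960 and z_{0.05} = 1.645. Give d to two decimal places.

d_min ≈ 0.15

For a single sample (or paired design) of n = 576: d_min = (z_{α/2} + z_β)/√n.
z-sum = 1.960 + 1.645 = 3.605.
d_min = 3.605 / √576 = 3.605 / 24.000 = 0.150.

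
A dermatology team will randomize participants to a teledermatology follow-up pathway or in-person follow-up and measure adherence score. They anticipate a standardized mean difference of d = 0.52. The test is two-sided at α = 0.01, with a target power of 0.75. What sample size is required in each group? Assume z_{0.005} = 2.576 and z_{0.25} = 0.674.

n = 79 per group

For two independent groups with equal n: n = 2·((z_{α/2} + z_β) / d)².
z_{α/2} + z_β = 2.576 + 0.674 = 3.250.
n = 2 × (3.250 / 0.52)² = 2 × 6.250² = 2 × 39.06 = 78.1.
Round up to the next whole participant.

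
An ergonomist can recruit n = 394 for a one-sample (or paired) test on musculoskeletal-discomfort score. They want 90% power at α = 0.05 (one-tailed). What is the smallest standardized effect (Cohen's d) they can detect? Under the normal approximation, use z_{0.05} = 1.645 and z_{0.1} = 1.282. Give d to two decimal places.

d_min ≈ 0.15

For a single sample (or paired design) of n = 394: d_min = (z_{α} + z_β)/√n.
z-sum = 1.645 + 1.282 = 2.927.
d_min = 2.927 / √394 = 2.927 / 19.849 = 0.147.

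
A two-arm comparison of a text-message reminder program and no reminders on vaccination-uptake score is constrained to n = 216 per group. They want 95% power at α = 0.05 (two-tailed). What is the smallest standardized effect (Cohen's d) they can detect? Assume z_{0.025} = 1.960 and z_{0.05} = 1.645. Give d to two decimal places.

d_min ≈ 0.35

For two independent groups of n = 216 each: d_min = (z_{α/2} + z_β)·√(2/n).
z-sum = 1.960 + 1.645 = 3.605.
d_min = 3.605 × √(2/216) = 3.605 × 0.0962 = 0.347.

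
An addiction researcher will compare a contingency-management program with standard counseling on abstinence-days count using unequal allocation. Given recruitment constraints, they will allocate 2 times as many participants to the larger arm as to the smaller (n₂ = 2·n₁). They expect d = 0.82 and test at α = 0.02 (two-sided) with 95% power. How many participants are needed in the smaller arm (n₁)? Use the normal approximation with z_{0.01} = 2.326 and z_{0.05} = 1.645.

n₁ = 36

With allocation ratio k = n₂/n₁ = 2, Var(x̄₁−x̄₂) = σ²(1/n₁ + 1/(k·n₁)) = σ²·(k+1)/(k·n₁).
So n₁ = (1 + 1/k)·((z_{α/2} + z_β)/d)² = 1.500 × (3.971/0.82)².
n₁ = 1.500 × 23.45 = 35.2.
Round up: n₁ = 36, giving n₂ = 2 × 36 = 72.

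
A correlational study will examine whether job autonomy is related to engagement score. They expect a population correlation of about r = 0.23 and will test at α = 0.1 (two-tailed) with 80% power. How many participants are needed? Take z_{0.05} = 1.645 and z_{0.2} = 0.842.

Fisher's z: C = ½·ln((1+r)/(1−r)) = ½·ln(1.5974) = 0.2342.
n = ((z_{α/2} + z_β)/C)² + 3.
(1.645 + 0.842) / 0.2342 = 2.487 / 0.2342 = 10.619.
n = 10.619² + 3 = 112.77 + 3 = 115.8.
Round up.

n = 116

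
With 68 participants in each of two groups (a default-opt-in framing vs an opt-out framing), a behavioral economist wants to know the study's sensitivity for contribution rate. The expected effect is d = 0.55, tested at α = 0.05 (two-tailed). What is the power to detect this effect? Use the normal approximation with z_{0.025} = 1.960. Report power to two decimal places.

power ≈ 0.89

For two equal groups, power = Φ(d·√(n/2) − z_{α/2}).
d·√(n/2) = 0.55 × √(68/2) = 0.55 × 5.831 = 3.207.
z_β = 3.207 − 1.960 = 1.247.
Power = Φ(1.247) = 0.894.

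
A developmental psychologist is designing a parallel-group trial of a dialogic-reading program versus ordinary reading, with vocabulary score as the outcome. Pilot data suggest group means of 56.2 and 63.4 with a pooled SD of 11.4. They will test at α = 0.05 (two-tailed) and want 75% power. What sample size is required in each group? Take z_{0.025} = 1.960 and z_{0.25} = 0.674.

Cohen's d = |M₁ − M₂| / SD_pooled = |56.2 − 63.4| / 11.4 = 7.2 / 11.4 = 0.632.
For two independent groups with equal n: n = 2·((z_{α/2} + z_β) / d)².
z_{α/2} + z_β = 1.960 + 0.674 = 2.634.
n = 2 × (2.634 / 0.632)² = 2 × 4.168² = 2 × 17.37 = 34.7.
Round up to the next whole participant.

n = 35 per group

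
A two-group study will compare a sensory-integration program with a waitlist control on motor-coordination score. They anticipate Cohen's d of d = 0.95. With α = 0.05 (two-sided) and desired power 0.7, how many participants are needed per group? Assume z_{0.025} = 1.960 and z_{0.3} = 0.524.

For two independent groups with equal n: n = 2·((z_{α/2} + z_β) / d)².
z_{α/2} + z_β = 1.960 + 0.524 = 2.484.
n = 2 × (2.484 / 0.95)² = 2 × 2.615² = 2 × 6.84 = 13.7.
Round up to the next whole participant.

n = 14 per group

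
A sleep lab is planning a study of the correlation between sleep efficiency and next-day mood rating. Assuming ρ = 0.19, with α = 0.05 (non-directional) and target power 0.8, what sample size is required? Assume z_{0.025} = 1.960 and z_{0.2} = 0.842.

n = 216

Fisher's z: C = ½·ln((1+r)/(1−r)) = ½·ln(1.4691) = 0.1923.
n = ((z_{α/2} + z_β)/C)² + 3.
(1.960 + 0.842) / 0.1923 = 2.802 / 0.1923 = 14.571.
n = 14.571² + 3 = 212.31 + 3 = 215.3.
Round up.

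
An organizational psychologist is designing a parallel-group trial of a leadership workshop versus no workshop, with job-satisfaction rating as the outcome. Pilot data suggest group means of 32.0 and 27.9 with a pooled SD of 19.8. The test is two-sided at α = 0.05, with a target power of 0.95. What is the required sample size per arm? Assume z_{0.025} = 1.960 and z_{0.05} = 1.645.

n = 607 per group

Cohen's d = |M₁ − M₂| / SD_pooled = |32.0 − 27.9| / 19.8 = 4.1 / 19.8 = 0.207.
For two independent groups with equal n: n = 2·((z_{α/2} + z_β) / d)².
z_{α/2} + z_β = 1.960 + 1.645 = 3.605.
n = 2 × (3.605 / 0.207)² = 2 × 17.415² = 2 × 303.30 = 606.6.
Round up to the next whole participant.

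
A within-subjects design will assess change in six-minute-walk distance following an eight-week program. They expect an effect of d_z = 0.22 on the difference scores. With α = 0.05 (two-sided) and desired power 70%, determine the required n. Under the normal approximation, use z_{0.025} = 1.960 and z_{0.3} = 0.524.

n = 128 pairs

For a paired (one-sample on differences) test: n = ((z_{α/2} + z_β) / d)².
z_{α/2} + z_β = 1.960 + 0.524 = 2.484.
n = (2.484 / 0.22)² = 11.291² = 127.48.
Round up.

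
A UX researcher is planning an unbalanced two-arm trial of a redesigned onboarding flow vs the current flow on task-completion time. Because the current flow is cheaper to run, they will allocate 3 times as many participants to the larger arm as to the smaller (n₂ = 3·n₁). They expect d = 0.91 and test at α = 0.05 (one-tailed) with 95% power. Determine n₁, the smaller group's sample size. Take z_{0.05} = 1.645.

n₁ = 18

With allocation ratio k = n₂/n₁ = 3, Var(x̄₁−x̄₂) = σ²(1/n₁ + 1/(k·n₁)) = σ²·(k+1)/(k·n₁).
So n₁ = (1 + 1/k)·((z_{α} + z_β)/d)² = 1.333 × (3.290/0.91)².
n₁ = 1.333 × 13.07 = 17.4.
Round up: n₁ = 18, giving n₂ = 3 × 18 = 54.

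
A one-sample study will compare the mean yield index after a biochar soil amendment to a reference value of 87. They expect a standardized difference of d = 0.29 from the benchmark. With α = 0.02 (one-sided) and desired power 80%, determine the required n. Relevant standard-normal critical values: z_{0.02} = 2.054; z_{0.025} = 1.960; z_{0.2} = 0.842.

For a one-sample test: n = ((z_{α} + z_β) / d)².
z_{α} + z_β = 2.054 + 0.842 = 2.896.
n = (2.896 / 0.29)² = 9.986² = 99.72.
Round up.

n = 100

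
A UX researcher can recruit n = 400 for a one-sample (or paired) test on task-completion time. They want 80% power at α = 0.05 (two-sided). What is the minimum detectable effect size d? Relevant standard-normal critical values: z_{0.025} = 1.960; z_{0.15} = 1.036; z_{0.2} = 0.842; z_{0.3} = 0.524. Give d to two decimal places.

For a single sample (or paired design) of n = 400: d_min = (z_{α/2} + z_β)/√n.
z-sum = 1.960 + 0.842 = 2.802.
d_min = 2.802 / √400 = 2.802 / 20.000 = 0.140.

d_min ≈ 0.14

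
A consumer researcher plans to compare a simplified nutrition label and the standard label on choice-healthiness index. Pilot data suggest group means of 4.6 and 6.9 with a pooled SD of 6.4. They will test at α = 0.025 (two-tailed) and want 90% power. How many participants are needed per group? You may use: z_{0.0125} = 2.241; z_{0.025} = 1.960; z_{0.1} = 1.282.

n = 193 per group

Cohen's d = |M₁ − M₂| / SD_pooled = |4.6 − 6.9| / 6.4 = 2.3 / 6.4 = 0.359.
For two independent groups with equal n: n = 2·((z_{α/2} + z_β) / d)².
z_{α/2} + z_β = 2.241 + 1.282 = 3.523.
n = 2 × (3.523 / 0.359)² = 2 × 9.813² = 2 × 96.30 = 192.6.
Round up to the next whole participant.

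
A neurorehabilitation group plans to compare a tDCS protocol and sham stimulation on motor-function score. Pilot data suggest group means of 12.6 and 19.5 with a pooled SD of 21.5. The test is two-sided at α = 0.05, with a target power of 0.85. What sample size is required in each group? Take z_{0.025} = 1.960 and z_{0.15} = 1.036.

n = 175 per group

Cohen's d = |M₁ − M₂| / SD_pooled = |12.6 − 19.5| / 21.5 = 6.9 / 21.5 = 0.321.
For two independent groups with equal n: n = 2·((z_{α/2} + z_β) / d)².
z_{α/2} + z_β = 1.960 + 1.036 = 2.996.
n = 2 × (2.996 / 0.321)² = 2 × 9.333² = 2 × 87.11 = 174.2.
Round up to the next whole participant.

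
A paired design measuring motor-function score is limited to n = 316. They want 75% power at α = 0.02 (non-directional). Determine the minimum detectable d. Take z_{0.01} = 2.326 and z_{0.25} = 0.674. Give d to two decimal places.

For a single sample (or paired design) of n = 316: d_min = (z_{α/2} + z_β)/√n.
z-sum = 2.326 + 0.674 = 3.000.
d_min = 3.000 / √316 = 3.000 / 17.776 = 0.169.

d_min ≈ 0.17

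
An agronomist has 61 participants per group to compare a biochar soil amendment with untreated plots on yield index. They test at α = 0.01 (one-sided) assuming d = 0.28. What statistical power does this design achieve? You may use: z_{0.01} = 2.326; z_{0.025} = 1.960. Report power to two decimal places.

power ≈ 0.22

For two equal groups, power = Φ(d·√(n/2) − z_{α}).
d·√(n/2) = 0.28 × √(61/2) = 0.28 × 5.523 = 1.546.
z_β = 1.546 − 2.326 = -0.780.
Power = Φ(-0.780) = 0.218.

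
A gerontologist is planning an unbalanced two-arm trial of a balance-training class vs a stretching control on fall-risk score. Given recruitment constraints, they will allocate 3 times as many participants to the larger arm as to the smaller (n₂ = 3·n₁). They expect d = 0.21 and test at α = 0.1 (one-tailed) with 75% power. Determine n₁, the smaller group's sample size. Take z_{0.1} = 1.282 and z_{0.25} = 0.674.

With allocation ratio k = n₂/n₁ = 3, Var(x̄₁−x̄₂) = σ²(1/n₁ + 1/(k·n₁)) = σ²·(k+1)/(k·n₁).
So n₁ = (1 + 1/k)·((z_{α} + z_β)/d)² = 1.333 × (1.956/0.21)².
n₁ = 1.333 × 86.76 = 115.7.
Round up: n₁ = 116, giving n₂ = 3 × 116 = 348.

n₁ = 116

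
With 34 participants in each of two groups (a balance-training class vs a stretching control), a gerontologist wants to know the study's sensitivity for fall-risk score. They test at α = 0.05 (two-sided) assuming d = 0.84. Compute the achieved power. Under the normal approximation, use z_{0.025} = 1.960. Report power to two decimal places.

For two equal groups, power = Φ(d·√(n/2) − z_{α/2}).
d·√(n/2) = 0.84 × √(34/2) = 0.84 × 4.123 = 3.463.
z_β = 3.463 − 1.960 = 1.503.
Power = Φ(1.503) = 0.934.

power ≈ 0.93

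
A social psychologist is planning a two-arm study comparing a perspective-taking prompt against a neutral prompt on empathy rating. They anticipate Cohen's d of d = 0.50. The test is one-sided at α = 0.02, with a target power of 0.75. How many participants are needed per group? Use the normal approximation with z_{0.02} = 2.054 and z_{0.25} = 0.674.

n = 60 per group

For two independent groups with equal n: n = 2·((z_{α} + z_β) / d)².
z_{α} + z_β = 2.054 + 0.674 = 2.728.
n = 2 × (2.728 / 0.50)² = 2 × 5.456² = 2 × 29.77 = 59.5.
Round up to the next whole participant.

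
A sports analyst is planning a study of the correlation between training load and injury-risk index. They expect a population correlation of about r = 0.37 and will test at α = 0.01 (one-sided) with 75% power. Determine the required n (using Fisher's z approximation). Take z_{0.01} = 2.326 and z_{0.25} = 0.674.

n = 63

Fisher's z: C = ½·ln((1+r)/(1−r)) = ½·ln(2.1746) = 0.3884.
n = ((z_{α} + z_β)/C)² + 3.
(2.326 + 0.674) / 0.3884 = 3.000 / 0.3884 = 7.724.
n = 7.724² + 3 = 59.66 + 3 = 62.7.
Round up.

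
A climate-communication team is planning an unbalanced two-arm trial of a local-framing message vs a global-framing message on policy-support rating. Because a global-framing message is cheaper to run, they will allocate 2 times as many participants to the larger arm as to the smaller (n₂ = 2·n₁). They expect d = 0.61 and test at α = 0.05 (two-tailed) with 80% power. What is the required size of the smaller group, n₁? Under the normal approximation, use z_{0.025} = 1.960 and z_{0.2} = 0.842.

With allocation ratio k = n₂/n₁ = 2, Var(x̄₁−x̄₂) = σ²(1/n₁ + 1/(k·n₁)) = σ²·(k+1)/(k·n₁).
So n₁ = (1 + 1/k)·((z_{α/2} + z_β)/d)² = 1.500 × (2.802/0.61)².
n₁ = 1.500 × 21.10 = 31.6.
Round up: n₁ = 32, giving n₂ = 2 × 32 = 64.

n₁ = 32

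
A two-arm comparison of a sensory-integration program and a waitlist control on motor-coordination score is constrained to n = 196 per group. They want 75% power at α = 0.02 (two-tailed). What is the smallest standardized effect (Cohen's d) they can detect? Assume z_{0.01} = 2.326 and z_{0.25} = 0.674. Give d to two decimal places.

For two independent groups of n = 196 each: d_min = (z_{α/2} + z_β)·√(2/n).
z-sum = 2.326 + 0.674 = 3.000.
d_min = 3.000 × √(2/196) = 3.000 × 0.1010 = 0.303.

d_min ≈ 0.30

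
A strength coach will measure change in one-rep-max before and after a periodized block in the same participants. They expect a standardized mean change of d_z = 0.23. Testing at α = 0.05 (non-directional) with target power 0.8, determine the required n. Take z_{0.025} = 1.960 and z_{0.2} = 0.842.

For a paired (one-sample on differences) test: n = ((z_{α/2} + z_β) / d)².
z_{α/2} + z_β = 1.960 + 0.842 = 2.802.
n = (2.802 / 0.23)² = 12.183² = 148.42.
Round up.

n = 149 pairs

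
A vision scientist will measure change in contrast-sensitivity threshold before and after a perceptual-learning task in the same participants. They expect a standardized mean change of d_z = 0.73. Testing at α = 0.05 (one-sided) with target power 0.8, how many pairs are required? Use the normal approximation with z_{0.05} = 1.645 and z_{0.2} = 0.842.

n = 12 pairs

For a paired (one-sample on differences) test: n = ((z_{α} + z_β) / d)².
z_{α} + z_β = 1.645 + 0.842 = 2.487.
n = (2.487 / 0.73)² = 3.407² = 11.61.
Round up.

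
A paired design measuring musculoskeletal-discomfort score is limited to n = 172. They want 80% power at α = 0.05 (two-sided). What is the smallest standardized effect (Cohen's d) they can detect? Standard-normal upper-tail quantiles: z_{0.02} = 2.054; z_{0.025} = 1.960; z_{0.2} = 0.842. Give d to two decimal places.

For a single sample (or paired design) of n = 172: d_min = (z_{α/2} + z_β)/√n.
z-sum = 1.960 + 0.842 = 2.802.
d_min = 2.802 / √172 = 2.802 / 13.115 = 0.214.

d_min ≈ 0.21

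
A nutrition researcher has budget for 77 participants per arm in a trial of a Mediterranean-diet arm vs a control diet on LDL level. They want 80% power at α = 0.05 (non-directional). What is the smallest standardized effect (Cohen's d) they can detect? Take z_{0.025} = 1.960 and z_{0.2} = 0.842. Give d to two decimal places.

d_min ≈ 0.45

For two independent groups of n = 77 each: d_min = (z_{α/2} + z_β)·√(2/n).
z-sum = 1.960 + 0.842 = 2.802.
d_min = 2.802 × √(2/77) = 2.802 × 0.1612 = 0.452.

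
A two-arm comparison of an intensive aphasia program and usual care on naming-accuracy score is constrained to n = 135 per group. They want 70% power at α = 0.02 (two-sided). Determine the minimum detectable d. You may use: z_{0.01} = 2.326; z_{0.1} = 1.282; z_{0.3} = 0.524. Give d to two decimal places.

d_min ≈ 0.35

For two independent groups of n = 135 each: d_min = (z_{α/2} + z_β)·√(2/n).
z-sum = 2.326 + 0.524 = 2.850.
d_min = 2.850 × √(2/135) = 2.850 × 0.1217 = 0.347.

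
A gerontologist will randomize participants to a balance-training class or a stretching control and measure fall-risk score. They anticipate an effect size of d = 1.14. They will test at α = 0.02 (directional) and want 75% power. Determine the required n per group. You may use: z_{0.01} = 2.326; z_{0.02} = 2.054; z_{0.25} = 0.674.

For two independent groups with equal n: n = 2·((z_{α} + z_β) / d)².
z_{α} + z_β = 2.054 + 0.674 = 2.728.
n = 2 × (2.728 / 1.14)² = 2 × 2.393² = 2 × 5.73 = 11.5.
Round up to the next whole participant.

n = 12 per group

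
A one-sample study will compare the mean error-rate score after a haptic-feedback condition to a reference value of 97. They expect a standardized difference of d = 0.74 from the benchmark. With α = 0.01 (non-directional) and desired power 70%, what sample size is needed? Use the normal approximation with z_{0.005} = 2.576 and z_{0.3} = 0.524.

For a one-sample test: n = ((z_{α/2} + z_β) / d)².
z_{α/2} + z_β = 2.576 + 0.524 = 3.100.
n = (3.100 / 0.74)² = 4.189² = 17.55.
Round up.

n = 18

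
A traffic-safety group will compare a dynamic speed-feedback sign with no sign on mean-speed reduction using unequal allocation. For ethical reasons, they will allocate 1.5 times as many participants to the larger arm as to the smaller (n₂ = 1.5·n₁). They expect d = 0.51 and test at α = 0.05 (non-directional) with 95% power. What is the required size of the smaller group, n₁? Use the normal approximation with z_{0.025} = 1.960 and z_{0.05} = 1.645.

n₁ = 84

With allocation ratio k = n₂/n₁ = 1.5, Var(x̄₁−x̄₂) = σ²(1/n₁ + 1/(k·n₁)) = σ²·(k+1)/(k·n₁).
So n₁ = (1 + 1/k)·((z_{α/2} + z_β)/d)² = 1.667 × (3.605/0.51)².
n₁ = 1.667 × 49.97 = 83.3.
Round up: n₁ = 84, giving n₂ = 1.5 × 84 = 126.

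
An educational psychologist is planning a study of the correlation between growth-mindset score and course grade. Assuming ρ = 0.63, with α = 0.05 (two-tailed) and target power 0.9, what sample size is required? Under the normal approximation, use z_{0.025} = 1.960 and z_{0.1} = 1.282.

n = 23

Fisher's z: C = ½·ln((1+r)/(1−r)) = ½·ln(4.4054) = 0.7414.
n = ((z_{α/2} + z_β)/C)² + 3.
(1.960 + 1.282) / 0.7414 = 3.242 / 0.7414 = 4.373.
n = 4.373² + 3 = 19.12 + 3 = 22.1.
Round up.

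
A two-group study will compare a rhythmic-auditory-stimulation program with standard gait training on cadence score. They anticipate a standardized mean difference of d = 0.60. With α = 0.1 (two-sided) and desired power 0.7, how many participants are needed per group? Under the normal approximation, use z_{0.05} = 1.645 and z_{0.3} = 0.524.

n = 27 per group

For two independent groups with equal n: n = 2·((z_{α/2} + z_β) / d)².
z_{α/2} + z_β = 1.645 + 0.524 = 2.169.
n = 2 × (2.169 / 0.60)² = 2 × 3.615² = 2 × 13.07 = 26.1.
Round up to the next whole participant.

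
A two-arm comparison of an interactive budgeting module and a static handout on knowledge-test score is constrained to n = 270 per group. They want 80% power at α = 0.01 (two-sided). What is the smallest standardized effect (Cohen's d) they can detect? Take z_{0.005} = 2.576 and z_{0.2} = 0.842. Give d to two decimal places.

d_min ≈ 0.29

For two independent groups of n = 270 each: d_min = (z_{α/2} + z_β)·√(2/n).
z-sum = 2.576 + 0.842 = 3.418.
d_min = 3.418 × √(2/270) = 3.418 × 0.0861 = 0.294.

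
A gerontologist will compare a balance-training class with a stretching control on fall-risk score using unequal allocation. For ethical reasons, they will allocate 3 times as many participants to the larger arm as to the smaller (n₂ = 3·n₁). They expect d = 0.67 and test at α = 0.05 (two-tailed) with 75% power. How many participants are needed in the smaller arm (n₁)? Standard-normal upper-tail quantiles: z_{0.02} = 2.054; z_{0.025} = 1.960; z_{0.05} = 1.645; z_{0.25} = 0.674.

n₁ = 21

With allocation ratio k = n₂/n₁ = 3, Var(x̄₁−x̄₂) = σ²(1/n₁ + 1/(k·n₁)) = σ²·(k+1)/(k·n₁).
So n₁ = (1 + 1/k)·((z_{α/2} + z_β)/d)² = 1.333 × (2.634/0.67)².
n₁ = 1.333 × 15.46 = 20.6.
Round up: n₁ = 21, giving n₂ = 3 × 21 = 63.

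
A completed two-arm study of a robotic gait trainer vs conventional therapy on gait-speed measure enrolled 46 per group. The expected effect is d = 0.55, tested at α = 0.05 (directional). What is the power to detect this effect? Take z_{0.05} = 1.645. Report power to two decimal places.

For two equal groups, power = Φ(d·√(n/2) − z_{α}).
d·√(n/2) = 0.55 × √(46/2) = 0.55 × 4.796 = 2.638.
z_β = 2.638 − 1.645 = 0.993.
Power = Φ(0.993) = 0.840.

power ≈ 0.84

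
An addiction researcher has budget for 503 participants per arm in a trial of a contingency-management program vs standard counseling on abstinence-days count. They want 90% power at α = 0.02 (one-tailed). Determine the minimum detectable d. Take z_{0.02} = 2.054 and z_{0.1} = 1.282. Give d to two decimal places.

d_min ≈ 0.21

For two independent groups of n = 503 each: d_min = (z_{α} + z_β)·√(2/n).
z-sum = 2.054 + 1.282 = 3.336.
d_min = 3.336 × √(2/503) = 3.336 × 0.0631 = 0.210.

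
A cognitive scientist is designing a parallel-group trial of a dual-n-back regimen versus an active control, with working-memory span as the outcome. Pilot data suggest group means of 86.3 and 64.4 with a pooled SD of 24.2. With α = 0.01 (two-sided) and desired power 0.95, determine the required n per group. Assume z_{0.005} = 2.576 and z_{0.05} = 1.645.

Cohen's d = |M₁ − M₂| / SD_pooled = |86.3 − 64.4| / 24.2 = 21.9 / 24.2 = 0.905.
For two independent groups with equal n: n = 2·((z_{α/2} + z_β) / d)².
z_{α/2} + z_β = 2.576 + 1.645 = 4.221.
n = 2 × (4.221 / 0.905)² = 2 × 4.664² = 2 × 21.75 = 43.5.
Round up to the next whole participant.

n = 44 per group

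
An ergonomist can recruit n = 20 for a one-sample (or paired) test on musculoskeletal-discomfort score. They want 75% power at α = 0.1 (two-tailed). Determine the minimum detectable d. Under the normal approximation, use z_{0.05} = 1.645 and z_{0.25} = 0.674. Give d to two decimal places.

For a single sample (or paired design) of n = 20: d_min = (z_{α/2} + z_β)/√n.
z-sum = 1.645 + 0.674 = 2.319.
d_min = 2.319 / √20 = 2.319 / 4.472 = 0.519.

d_min ≈ 0.52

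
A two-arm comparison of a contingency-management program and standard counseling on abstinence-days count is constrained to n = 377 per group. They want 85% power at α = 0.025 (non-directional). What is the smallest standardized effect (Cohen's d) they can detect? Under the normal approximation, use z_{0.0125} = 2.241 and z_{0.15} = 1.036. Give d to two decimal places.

For two independent groups of n = 377 each: d_min = (z_{α/2} + z_β)·√(2/n).
z-sum = 2.241 + 1.036 = 3.277.
d_min = 3.277 × √(2/377) = 3.277 × 0.0728 = 0.239.

d_min ≈ 0.24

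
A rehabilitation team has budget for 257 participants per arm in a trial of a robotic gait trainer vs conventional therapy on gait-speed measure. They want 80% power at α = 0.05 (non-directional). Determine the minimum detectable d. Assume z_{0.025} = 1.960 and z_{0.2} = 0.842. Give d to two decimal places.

d_min ≈ 0.25

For two independent groups of n = 257 each: d_min = (z_{α/2} + z_β)·√(2/n).
z-sum = 1.960 + 0.842 = 2.802.
d_min = 2.802 × √(2/257) = 2.802 × 0.0882 = 0.247.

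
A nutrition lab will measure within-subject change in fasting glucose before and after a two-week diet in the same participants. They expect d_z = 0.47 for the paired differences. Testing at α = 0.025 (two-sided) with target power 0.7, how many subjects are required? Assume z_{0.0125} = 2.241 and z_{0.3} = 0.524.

n = 35 pairs

For a paired (one-sample on differences) test: n = ((z_{α/2} + z_β) / d)².
z_{α/2} + z_β = 2.241 + 0.524 = 2.765.
n = (2.765 / 0.47)² = 5.883² = 34.61.
Round up.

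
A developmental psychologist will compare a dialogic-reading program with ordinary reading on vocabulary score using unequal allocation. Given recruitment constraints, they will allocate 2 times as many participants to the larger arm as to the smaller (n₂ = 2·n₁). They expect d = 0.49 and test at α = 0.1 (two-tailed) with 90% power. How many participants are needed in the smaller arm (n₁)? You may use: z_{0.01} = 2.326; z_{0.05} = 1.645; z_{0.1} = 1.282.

With allocation ratio k = n₂/n₁ = 2, Var(x̄₁−x̄₂) = σ²(1/n₁ + 1/(k·n₁)) = σ²·(k+1)/(k·n₁).
So n₁ = (1 + 1/k)·((z_{α/2} + z_β)/d)² = 1.500 × (2.927/0.49)².
n₁ = 1.500 × 35.68 = 53.5.
Round up: n₁ = 54, giving n₂ = 2 × 54 = 108.

n₁ = 54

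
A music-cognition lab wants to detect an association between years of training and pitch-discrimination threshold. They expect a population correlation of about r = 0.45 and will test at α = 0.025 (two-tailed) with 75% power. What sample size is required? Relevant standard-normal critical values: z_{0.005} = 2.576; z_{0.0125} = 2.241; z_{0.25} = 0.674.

Fisher's z: C = ½·ln((1+r)/(1−r)) = ½·ln(2.6364) = 0.4847.
n = ((z_{α/2} + z_β)/C)² + 3.
(2.241 + 0.674) / 0.4847 = 2.915 / 0.4847 = 6.014.
n = 6.014² + 3 = 36.17 + 3 = 39.2.
Round up.

n = 40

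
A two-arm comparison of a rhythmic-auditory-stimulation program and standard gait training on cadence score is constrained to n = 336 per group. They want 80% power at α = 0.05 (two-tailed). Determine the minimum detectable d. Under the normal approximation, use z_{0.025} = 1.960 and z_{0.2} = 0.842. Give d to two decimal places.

d_min ≈ 0.22

For two independent groups of n = 336 each: d_min = (z_{α/2} + z_β)·√(2/n).
z-sum = 1.960 + 0.842 = 2.802.
d_min = 2.802 × √(2/336) = 2.802 × 0.0772 = 0.216.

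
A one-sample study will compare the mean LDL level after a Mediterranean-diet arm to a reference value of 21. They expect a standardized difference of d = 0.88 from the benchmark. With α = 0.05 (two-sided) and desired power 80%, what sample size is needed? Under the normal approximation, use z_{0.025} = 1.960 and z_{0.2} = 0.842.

For a one-sample test: n = ((z_{α/2} + z_β) / d)².
z_{α/2} + z_β = 1.960 + 0.842 = 2.802.
n = (2.802 / 0.88)² = 3.184² = 10.14.
Round up.

n = 11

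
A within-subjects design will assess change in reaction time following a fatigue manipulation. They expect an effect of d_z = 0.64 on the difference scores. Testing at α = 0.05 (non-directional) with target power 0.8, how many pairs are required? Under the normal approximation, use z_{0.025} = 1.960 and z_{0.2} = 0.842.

For a paired (one-sample on differences) test: n = ((z_{α/2} + z_β) / d)².
z_{α/2} + z_β = 1.960 + 0.842 = 2.802.
n = (2.802 / 0.64)² = 4.378² = 19.17.
Round up.

n = 20 pairs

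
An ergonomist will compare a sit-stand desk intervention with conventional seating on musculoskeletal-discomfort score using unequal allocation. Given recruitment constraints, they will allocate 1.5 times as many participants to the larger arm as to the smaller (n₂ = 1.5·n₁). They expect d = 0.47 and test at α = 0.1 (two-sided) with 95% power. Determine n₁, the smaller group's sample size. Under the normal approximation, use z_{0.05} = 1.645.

With allocation ratio k = n₂/n₁ = 1.5, Var(x̄₁−x̄₂) = σ²(1/n₁ + 1/(k·n₁)) = σ²·(k+1)/(k·n₁).
So n₁ = (1 + 1/k)·((z_{α/2} + z_β)/d)² = 1.667 × (3.290/0.47)².
n₁ = 1.667 × 49.00 = 81.7.
Round up: n₁ = 82, giving n₂ = 1.5 × 82 = 123.

n₁ = 82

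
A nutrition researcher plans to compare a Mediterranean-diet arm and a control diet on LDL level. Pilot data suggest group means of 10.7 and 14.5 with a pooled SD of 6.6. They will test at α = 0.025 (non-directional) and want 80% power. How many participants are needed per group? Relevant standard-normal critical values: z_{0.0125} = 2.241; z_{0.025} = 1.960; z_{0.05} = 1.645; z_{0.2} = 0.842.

n = 58 per group

Cohen's d = |M₁ − M₂| / SD_pooled = |10.7 − 14.5| / 6.6 = 3.8 / 6.6 = 0.576.
For two independent groups with equal n: n = 2·((z_{α/2} + z_β) / d)².
z_{α/2} + z_β = 2.241 + 0.842 = 3.083.
n = 2 × (3.083 / 0.576)² = 2 × 5.352² = 2 × 28.65 = 57.3.
Round up to the next whole participant.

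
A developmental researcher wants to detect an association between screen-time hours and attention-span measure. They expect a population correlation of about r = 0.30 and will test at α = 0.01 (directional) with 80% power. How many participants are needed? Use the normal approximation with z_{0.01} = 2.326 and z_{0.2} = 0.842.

Fisher's z: C = ½·ln((1+r)/(1−r)) = ½·ln(1.8571) = 0.3095.
n = ((z_{α} + z_β)/C)² + 3.
(2.326 + 0.842) / 0.3095 = 3.168 / 0.3095 = 10.236.
n = 10.236² + 3 = 104.77 + 3 = 107.8.
Round up.

n = 108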